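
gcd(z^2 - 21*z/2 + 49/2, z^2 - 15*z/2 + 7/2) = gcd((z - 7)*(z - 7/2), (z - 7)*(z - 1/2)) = z - 7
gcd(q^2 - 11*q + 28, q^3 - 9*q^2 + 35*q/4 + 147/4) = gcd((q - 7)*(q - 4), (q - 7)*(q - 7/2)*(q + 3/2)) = q - 7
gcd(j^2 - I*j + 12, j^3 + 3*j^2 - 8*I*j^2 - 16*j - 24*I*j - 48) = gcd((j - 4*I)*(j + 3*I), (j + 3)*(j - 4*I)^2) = j - 4*I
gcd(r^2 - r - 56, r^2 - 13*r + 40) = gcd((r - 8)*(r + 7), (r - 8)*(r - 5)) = r - 8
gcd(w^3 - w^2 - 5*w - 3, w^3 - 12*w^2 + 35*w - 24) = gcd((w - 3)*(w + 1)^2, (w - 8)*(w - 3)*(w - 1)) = w - 3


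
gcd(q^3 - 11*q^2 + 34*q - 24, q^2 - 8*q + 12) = q - 6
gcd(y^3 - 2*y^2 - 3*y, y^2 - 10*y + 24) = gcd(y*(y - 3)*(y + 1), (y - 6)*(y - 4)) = 1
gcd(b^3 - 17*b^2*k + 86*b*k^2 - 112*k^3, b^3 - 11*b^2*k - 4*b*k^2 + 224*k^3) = b^2 - 15*b*k + 56*k^2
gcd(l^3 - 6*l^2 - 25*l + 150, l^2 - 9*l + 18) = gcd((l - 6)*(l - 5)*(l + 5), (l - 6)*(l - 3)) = l - 6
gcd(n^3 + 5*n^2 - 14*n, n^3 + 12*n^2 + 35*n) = n^2 + 7*n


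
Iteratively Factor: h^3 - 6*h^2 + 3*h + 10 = (h - 2)*(h^2 - 4*h - 5) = (h - 2)*(h + 1)*(h - 5)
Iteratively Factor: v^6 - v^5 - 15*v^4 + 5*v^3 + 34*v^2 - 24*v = (v - 1)*(v^5 - 15*v^3 - 10*v^2 + 24*v) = (v - 1)^2*(v^4 + v^3 - 14*v^2 - 24*v) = (v - 4)*(v - 1)^2*(v^3 + 5*v^2 + 6*v) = (v - 4)*(v - 1)^2*(v + 2)*(v^2 + 3*v) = (v - 4)*(v - 1)^2*(v + 2)*(v + 3)*(v)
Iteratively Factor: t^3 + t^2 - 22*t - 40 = (t - 5)*(t^2 + 6*t + 8) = (t - 5)*(t + 4)*(t + 2)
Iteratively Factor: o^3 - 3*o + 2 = (o - 1)*(o^2 + o - 2) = (o - 1)^2*(o + 2)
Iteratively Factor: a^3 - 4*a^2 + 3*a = (a)*(a^2 - 4*a + 3) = a*(a - 1)*(a - 3)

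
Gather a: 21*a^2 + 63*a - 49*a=21*a^2 + 14*a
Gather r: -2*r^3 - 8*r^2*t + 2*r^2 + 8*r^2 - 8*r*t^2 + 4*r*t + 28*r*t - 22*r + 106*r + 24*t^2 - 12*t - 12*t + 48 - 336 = -2*r^3 + r^2*(10 - 8*t) + r*(-8*t^2 + 32*t + 84) + 24*t^2 - 24*t - 288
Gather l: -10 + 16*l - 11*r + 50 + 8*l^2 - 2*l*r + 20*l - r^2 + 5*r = 8*l^2 + l*(36 - 2*r) - r^2 - 6*r + 40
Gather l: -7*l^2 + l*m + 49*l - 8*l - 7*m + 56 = -7*l^2 + l*(m + 41) - 7*m + 56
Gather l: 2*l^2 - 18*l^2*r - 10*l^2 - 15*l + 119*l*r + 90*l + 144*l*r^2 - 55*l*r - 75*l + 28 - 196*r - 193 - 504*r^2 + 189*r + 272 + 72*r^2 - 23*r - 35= l^2*(-18*r - 8) + l*(144*r^2 + 64*r) - 432*r^2 - 30*r + 72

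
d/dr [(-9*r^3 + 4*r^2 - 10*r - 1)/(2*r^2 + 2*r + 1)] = (-18*r^4 - 36*r^3 + r^2 + 12*r - 8)/(4*r^4 + 8*r^3 + 8*r^2 + 4*r + 1)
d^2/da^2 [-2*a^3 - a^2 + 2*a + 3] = -12*a - 2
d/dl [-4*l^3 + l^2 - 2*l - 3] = -12*l^2 + 2*l - 2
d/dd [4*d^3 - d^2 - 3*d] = 12*d^2 - 2*d - 3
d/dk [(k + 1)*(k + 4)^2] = 3*(k + 2)*(k + 4)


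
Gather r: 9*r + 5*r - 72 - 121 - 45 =14*r - 238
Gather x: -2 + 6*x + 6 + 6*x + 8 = 12*x + 12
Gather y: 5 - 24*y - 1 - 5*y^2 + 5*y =-5*y^2 - 19*y + 4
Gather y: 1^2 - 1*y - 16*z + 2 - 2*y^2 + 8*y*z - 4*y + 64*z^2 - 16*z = -2*y^2 + y*(8*z - 5) + 64*z^2 - 32*z + 3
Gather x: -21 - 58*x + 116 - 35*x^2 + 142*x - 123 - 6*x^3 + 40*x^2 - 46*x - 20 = -6*x^3 + 5*x^2 + 38*x - 48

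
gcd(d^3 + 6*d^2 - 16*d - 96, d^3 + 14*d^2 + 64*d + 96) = d^2 + 10*d + 24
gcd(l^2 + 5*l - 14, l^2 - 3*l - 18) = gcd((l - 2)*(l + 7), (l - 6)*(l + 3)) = 1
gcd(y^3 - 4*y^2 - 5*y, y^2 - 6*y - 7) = y + 1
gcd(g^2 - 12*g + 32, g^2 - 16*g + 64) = g - 8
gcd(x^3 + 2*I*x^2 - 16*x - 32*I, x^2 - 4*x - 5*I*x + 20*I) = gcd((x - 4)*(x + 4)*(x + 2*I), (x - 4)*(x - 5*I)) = x - 4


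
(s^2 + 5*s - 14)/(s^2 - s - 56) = (s - 2)/(s - 8)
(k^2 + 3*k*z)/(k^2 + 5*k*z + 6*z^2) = k/(k + 2*z)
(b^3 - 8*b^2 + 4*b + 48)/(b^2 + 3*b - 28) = (b^2 - 4*b - 12)/(b + 7)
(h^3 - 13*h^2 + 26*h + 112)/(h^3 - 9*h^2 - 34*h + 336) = (h + 2)/(h + 6)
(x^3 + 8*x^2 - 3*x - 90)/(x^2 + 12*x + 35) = (x^2 + 3*x - 18)/(x + 7)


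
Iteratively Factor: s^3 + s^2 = (s + 1)*(s^2) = s*(s + 1)*(s)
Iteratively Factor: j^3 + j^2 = (j)*(j^2 + j) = j*(j + 1)*(j)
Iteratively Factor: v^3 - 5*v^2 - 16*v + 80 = (v + 4)*(v^2 - 9*v + 20) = (v - 5)*(v + 4)*(v - 4)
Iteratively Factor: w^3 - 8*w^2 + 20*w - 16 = (w - 2)*(w^2 - 6*w + 8) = (w - 2)^2*(w - 4)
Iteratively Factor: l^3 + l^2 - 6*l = (l)*(l^2 + l - 6) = l*(l - 2)*(l + 3)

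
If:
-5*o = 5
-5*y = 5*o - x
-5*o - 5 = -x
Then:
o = -1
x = 0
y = 1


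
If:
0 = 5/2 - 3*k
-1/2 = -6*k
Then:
No Solution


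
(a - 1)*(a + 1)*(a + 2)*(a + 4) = a^4 + 6*a^3 + 7*a^2 - 6*a - 8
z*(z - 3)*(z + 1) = z^3 - 2*z^2 - 3*z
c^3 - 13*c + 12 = (c - 3)*(c - 1)*(c + 4)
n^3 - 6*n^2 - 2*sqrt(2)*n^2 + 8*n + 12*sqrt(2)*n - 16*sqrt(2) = (n - 4)*(n - 2)*(n - 2*sqrt(2))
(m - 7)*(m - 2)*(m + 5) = m^3 - 4*m^2 - 31*m + 70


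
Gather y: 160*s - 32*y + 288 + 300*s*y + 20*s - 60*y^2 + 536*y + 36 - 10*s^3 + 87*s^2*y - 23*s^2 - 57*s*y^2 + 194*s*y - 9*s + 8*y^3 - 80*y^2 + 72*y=-10*s^3 - 23*s^2 + 171*s + 8*y^3 + y^2*(-57*s - 140) + y*(87*s^2 + 494*s + 576) + 324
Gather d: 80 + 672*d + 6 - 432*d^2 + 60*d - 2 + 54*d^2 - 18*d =-378*d^2 + 714*d + 84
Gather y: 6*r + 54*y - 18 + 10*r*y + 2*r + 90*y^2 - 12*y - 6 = 8*r + 90*y^2 + y*(10*r + 42) - 24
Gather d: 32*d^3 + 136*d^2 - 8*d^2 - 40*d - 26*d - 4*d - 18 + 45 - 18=32*d^3 + 128*d^2 - 70*d + 9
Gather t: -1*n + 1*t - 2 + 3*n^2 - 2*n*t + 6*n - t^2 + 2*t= 3*n^2 + 5*n - t^2 + t*(3 - 2*n) - 2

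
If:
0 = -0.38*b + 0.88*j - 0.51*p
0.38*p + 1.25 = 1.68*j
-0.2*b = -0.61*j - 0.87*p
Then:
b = 1.80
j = 0.72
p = -0.09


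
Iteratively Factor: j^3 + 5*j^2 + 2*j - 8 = (j + 4)*(j^2 + j - 2) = (j - 1)*(j + 4)*(j + 2)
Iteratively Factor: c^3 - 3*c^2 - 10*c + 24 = (c - 2)*(c^2 - c - 12) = (c - 4)*(c - 2)*(c + 3)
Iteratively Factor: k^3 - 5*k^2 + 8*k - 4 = (k - 1)*(k^2 - 4*k + 4) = (k - 2)*(k - 1)*(k - 2)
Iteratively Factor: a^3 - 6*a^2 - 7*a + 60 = (a - 5)*(a^2 - a - 12) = (a - 5)*(a - 4)*(a + 3)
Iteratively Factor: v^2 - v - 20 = (v + 4)*(v - 5)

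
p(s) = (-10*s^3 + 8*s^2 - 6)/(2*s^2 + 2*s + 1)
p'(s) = (-4*s - 2)*(-10*s^3 + 8*s^2 - 6)/(2*s^2 + 2*s + 1)^2 + (-30*s^2 + 16*s)/(2*s^2 + 2*s + 1)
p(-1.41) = 17.59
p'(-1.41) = -8.42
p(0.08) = -5.08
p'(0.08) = 10.97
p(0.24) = -3.56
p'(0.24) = 7.93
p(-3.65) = 28.84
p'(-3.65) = -4.65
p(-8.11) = 50.33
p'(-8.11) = -4.91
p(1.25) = -1.97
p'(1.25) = -1.98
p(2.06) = -4.37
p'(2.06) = -3.64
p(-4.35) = 32.13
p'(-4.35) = -4.73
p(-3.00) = 25.85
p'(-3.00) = -4.58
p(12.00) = -51.55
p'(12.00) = -4.95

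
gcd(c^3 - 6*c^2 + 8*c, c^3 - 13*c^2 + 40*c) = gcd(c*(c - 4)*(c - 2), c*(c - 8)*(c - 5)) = c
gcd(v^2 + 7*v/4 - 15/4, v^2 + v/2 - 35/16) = v - 5/4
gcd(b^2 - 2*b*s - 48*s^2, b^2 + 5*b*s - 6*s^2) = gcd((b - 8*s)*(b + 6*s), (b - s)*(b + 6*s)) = b + 6*s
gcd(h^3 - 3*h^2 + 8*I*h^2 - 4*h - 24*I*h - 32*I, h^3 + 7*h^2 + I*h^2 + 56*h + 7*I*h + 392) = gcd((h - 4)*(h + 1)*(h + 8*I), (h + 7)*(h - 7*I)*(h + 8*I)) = h + 8*I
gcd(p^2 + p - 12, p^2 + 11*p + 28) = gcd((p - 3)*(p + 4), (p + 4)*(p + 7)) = p + 4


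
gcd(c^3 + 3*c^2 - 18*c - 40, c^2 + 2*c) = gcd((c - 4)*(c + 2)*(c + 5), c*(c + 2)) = c + 2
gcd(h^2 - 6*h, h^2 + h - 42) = h - 6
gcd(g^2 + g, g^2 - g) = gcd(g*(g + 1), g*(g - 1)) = g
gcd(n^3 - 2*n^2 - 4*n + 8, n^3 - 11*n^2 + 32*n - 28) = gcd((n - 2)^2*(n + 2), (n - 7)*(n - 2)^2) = n^2 - 4*n + 4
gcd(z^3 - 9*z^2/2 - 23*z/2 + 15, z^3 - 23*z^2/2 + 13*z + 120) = z^2 - 7*z/2 - 15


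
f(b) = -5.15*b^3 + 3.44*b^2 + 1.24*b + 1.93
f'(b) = -15.45*b^2 + 6.88*b + 1.24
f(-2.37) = 86.87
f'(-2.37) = -101.85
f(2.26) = -37.14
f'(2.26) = -62.12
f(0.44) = 2.70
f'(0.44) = 1.28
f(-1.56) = 27.92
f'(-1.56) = -47.09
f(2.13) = -29.59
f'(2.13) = -54.20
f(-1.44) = 22.66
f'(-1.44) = -40.70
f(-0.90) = 7.35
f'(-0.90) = -17.47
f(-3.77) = 322.10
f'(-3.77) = -244.29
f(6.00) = -979.19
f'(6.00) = -513.68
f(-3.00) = 168.22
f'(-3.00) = -158.45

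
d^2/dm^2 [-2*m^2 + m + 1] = -4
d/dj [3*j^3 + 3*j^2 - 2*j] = 9*j^2 + 6*j - 2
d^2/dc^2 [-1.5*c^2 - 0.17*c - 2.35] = -3.00000000000000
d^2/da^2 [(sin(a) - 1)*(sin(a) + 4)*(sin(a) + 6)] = -9*sin(a)^3 - 36*sin(a)^2 - 8*sin(a) + 18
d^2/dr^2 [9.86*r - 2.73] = 0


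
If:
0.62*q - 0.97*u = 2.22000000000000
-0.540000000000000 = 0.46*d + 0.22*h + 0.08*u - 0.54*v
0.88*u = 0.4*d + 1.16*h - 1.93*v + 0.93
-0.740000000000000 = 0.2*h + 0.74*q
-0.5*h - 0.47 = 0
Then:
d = 1.51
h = -0.94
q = -0.75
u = -2.77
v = 1.49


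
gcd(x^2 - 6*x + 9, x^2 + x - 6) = 1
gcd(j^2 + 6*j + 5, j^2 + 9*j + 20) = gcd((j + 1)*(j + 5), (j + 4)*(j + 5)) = j + 5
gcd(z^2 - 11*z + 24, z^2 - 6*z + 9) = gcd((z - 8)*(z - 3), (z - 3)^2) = z - 3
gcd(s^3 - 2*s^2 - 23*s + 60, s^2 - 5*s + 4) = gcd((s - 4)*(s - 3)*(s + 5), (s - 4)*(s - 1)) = s - 4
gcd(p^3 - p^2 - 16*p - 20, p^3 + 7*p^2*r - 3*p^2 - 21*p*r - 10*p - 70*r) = p^2 - 3*p - 10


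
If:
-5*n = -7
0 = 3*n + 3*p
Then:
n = 7/5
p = -7/5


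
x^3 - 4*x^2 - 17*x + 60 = (x - 5)*(x - 3)*(x + 4)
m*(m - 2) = m^2 - 2*m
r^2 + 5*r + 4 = (r + 1)*(r + 4)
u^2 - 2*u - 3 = (u - 3)*(u + 1)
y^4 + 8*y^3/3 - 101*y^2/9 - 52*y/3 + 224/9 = (y - 8/3)*(y - 1)*(y + 7/3)*(y + 4)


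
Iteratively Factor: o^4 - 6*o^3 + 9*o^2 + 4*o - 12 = (o - 2)*(o^3 - 4*o^2 + o + 6) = (o - 2)^2*(o^2 - 2*o - 3) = (o - 2)^2*(o + 1)*(o - 3)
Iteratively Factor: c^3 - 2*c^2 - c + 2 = (c - 1)*(c^2 - c - 2) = (c - 2)*(c - 1)*(c + 1)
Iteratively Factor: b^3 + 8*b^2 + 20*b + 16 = (b + 2)*(b^2 + 6*b + 8) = (b + 2)^2*(b + 4)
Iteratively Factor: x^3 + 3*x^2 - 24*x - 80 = (x - 5)*(x^2 + 8*x + 16) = (x - 5)*(x + 4)*(x + 4)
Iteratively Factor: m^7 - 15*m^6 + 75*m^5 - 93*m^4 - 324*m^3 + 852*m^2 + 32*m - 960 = (m - 3)*(m^6 - 12*m^5 + 39*m^4 + 24*m^3 - 252*m^2 + 96*m + 320) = (m - 3)*(m - 2)*(m^5 - 10*m^4 + 19*m^3 + 62*m^2 - 128*m - 160) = (m - 3)*(m - 2)*(m + 2)*(m^4 - 12*m^3 + 43*m^2 - 24*m - 80) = (m - 4)*(m - 3)*(m - 2)*(m + 2)*(m^3 - 8*m^2 + 11*m + 20) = (m - 4)^2*(m - 3)*(m - 2)*(m + 2)*(m^2 - 4*m - 5) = (m - 4)^2*(m - 3)*(m - 2)*(m + 1)*(m + 2)*(m - 5)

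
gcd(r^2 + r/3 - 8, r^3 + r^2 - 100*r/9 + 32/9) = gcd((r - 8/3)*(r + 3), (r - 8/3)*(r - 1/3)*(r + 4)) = r - 8/3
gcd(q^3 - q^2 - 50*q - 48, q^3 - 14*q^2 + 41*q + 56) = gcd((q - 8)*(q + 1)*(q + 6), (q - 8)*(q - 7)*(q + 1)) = q^2 - 7*q - 8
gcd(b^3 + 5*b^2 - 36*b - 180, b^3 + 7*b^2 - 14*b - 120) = b^2 + 11*b + 30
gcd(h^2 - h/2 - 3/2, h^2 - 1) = h + 1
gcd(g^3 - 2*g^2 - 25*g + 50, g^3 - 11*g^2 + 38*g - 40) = g^2 - 7*g + 10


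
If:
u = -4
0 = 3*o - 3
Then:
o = 1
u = -4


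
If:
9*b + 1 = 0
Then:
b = -1/9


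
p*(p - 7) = p^2 - 7*p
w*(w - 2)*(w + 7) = w^3 + 5*w^2 - 14*w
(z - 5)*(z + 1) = z^2 - 4*z - 5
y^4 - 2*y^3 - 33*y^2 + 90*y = y*(y - 5)*(y - 3)*(y + 6)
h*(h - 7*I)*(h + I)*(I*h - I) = I*h^4 + 6*h^3 - I*h^3 - 6*h^2 + 7*I*h^2 - 7*I*h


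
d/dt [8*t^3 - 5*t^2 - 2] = 2*t*(12*t - 5)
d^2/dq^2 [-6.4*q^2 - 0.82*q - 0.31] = -12.8000000000000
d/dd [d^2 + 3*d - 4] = 2*d + 3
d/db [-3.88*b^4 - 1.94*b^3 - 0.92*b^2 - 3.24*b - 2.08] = -15.52*b^3 - 5.82*b^2 - 1.84*b - 3.24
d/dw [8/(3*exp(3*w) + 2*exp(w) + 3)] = (-72*exp(2*w) - 16)*exp(w)/(3*exp(3*w) + 2*exp(w) + 3)^2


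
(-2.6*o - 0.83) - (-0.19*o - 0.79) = -2.41*o - 0.0399999999999999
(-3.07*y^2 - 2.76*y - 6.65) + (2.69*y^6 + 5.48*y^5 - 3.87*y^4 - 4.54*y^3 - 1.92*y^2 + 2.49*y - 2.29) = 2.69*y^6 + 5.48*y^5 - 3.87*y^4 - 4.54*y^3 - 4.99*y^2 - 0.27*y - 8.94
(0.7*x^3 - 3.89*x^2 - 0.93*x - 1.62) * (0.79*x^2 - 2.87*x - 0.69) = 0.553*x^5 - 5.0821*x^4 + 9.9466*x^3 + 4.0734*x^2 + 5.2911*x + 1.1178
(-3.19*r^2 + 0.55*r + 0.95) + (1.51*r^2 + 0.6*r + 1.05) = -1.68*r^2 + 1.15*r + 2.0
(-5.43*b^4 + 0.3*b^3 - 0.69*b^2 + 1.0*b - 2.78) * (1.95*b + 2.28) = -10.5885*b^5 - 11.7954*b^4 - 0.6615*b^3 + 0.3768*b^2 - 3.141*b - 6.3384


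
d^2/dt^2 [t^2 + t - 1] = 2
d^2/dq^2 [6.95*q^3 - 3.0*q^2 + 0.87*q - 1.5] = 41.7*q - 6.0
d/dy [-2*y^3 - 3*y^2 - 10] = 6*y*(-y - 1)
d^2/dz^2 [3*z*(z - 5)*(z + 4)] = 18*z - 6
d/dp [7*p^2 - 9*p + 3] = 14*p - 9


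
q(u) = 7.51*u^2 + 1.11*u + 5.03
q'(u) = 15.02*u + 1.11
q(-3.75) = 106.48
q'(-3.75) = -55.22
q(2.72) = 63.61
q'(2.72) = 41.96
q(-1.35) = 17.22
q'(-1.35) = -19.17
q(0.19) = 5.51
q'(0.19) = 3.96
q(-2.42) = 46.33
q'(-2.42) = -35.24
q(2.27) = 46.25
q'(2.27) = 35.21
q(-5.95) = 264.30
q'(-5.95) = -88.26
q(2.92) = 72.30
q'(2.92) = 44.97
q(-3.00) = 69.29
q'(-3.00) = -43.95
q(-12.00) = 1073.15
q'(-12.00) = -179.13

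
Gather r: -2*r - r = -3*r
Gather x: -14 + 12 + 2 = 0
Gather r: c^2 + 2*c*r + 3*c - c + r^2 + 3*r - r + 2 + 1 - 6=c^2 + 2*c + r^2 + r*(2*c + 2) - 3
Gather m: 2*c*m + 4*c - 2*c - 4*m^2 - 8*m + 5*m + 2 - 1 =2*c - 4*m^2 + m*(2*c - 3) + 1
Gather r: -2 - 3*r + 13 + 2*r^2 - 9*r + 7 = 2*r^2 - 12*r + 18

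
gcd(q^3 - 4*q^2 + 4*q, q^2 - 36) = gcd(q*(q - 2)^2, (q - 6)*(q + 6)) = 1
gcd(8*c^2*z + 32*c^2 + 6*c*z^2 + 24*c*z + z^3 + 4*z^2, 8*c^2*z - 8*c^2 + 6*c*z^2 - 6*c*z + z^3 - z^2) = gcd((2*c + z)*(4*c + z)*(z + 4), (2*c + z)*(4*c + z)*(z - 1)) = 8*c^2 + 6*c*z + z^2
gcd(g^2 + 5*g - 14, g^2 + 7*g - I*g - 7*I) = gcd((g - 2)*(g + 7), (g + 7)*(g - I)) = g + 7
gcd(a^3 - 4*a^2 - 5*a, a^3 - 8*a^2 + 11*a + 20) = a^2 - 4*a - 5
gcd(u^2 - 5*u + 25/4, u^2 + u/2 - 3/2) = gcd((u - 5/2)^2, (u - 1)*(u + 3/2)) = 1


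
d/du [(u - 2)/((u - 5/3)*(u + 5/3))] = 9*(-9*u^2 + 36*u - 25)/(81*u^4 - 450*u^2 + 625)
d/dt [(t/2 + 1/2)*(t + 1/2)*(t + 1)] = (t + 1)*(3*t + 2)/2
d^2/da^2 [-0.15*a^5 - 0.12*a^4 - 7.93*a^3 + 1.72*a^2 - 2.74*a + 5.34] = -3.0*a^3 - 1.44*a^2 - 47.58*a + 3.44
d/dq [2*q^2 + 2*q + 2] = 4*q + 2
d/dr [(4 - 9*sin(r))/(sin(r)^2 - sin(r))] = (9*cos(r) - 8/tan(r) + 4*cos(r)/sin(r)^2)/(sin(r) - 1)^2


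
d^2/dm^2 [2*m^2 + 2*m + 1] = 4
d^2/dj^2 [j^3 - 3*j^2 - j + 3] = 6*j - 6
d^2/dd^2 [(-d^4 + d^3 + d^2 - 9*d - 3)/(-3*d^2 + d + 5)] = 2*(9*d^6 - 9*d^5 - 42*d^4 + 102*d^3 + 171*d^2 + 303*d - 22)/(27*d^6 - 27*d^5 - 126*d^4 + 89*d^3 + 210*d^2 - 75*d - 125)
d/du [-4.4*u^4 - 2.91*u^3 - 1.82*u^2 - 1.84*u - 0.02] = -17.6*u^3 - 8.73*u^2 - 3.64*u - 1.84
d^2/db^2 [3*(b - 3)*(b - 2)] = 6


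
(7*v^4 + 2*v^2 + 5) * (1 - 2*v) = -14*v^5 + 7*v^4 - 4*v^3 + 2*v^2 - 10*v + 5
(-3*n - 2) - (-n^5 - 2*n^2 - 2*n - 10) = n^5 + 2*n^2 - n + 8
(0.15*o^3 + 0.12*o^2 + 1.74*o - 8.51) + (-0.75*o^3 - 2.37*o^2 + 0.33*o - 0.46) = -0.6*o^3 - 2.25*o^2 + 2.07*o - 8.97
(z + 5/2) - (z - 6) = 17/2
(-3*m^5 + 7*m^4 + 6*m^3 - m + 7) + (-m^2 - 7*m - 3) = -3*m^5 + 7*m^4 + 6*m^3 - m^2 - 8*m + 4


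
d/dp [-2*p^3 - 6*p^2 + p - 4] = -6*p^2 - 12*p + 1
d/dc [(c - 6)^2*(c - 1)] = (c - 6)*(3*c - 8)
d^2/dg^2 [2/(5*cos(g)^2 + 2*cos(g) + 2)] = (-200*sin(g)^4 + 28*sin(g)^2 + 83*cos(g) - 15*cos(3*g) + 148)/(-5*sin(g)^2 + 2*cos(g) + 7)^3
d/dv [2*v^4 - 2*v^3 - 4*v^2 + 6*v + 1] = 8*v^3 - 6*v^2 - 8*v + 6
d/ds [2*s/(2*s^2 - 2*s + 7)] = 2*(7 - 2*s^2)/(4*s^4 - 8*s^3 + 32*s^2 - 28*s + 49)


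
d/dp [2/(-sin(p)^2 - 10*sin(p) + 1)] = 4*(sin(p) + 5)*cos(p)/(10*sin(p) - cos(p)^2)^2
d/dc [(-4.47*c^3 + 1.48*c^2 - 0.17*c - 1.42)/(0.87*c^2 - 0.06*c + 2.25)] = (-3.8889*c^4 + 0.5364*c^3 - 30.1134*c^2 + 9.1308*c - 0.4677)/(0.7569*c^4 - 0.1044*c^3 + 3.9186*c^2 - 0.27*c + 5.0625)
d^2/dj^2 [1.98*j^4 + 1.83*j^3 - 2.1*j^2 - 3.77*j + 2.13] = 23.76*j^2 + 10.98*j - 4.2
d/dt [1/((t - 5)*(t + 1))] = 2*(2 - t)/(t^4 - 8*t^3 + 6*t^2 + 40*t + 25)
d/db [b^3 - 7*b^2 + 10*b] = 3*b^2 - 14*b + 10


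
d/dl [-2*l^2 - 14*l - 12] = -4*l - 14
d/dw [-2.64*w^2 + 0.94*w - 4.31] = 0.94 - 5.28*w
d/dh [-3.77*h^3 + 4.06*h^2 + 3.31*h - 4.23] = -11.31*h^2 + 8.12*h + 3.31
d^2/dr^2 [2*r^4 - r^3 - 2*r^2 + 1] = 24*r^2 - 6*r - 4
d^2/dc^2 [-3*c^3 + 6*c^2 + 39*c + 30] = 12 - 18*c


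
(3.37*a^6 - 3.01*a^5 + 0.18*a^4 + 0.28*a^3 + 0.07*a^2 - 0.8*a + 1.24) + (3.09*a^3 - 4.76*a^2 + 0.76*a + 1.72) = 3.37*a^6 - 3.01*a^5 + 0.18*a^4 + 3.37*a^3 - 4.69*a^2 - 0.04*a + 2.96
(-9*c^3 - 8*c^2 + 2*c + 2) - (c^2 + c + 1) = -9*c^3 - 9*c^2 + c + 1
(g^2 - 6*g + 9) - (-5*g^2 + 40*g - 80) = 6*g^2 - 46*g + 89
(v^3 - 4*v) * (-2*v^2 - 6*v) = -2*v^5 - 6*v^4 + 8*v^3 + 24*v^2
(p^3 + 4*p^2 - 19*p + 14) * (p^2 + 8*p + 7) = p^5 + 12*p^4 + 20*p^3 - 110*p^2 - 21*p + 98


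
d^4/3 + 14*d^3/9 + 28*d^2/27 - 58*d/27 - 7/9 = (d/3 + 1)*(d - 1)*(d + 1/3)*(d + 7/3)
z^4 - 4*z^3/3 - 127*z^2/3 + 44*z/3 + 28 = (z - 7)*(z - 1)*(z + 2/3)*(z + 6)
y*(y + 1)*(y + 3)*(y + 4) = y^4 + 8*y^3 + 19*y^2 + 12*y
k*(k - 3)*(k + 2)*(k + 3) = k^4 + 2*k^3 - 9*k^2 - 18*k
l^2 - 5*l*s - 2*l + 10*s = (l - 2)*(l - 5*s)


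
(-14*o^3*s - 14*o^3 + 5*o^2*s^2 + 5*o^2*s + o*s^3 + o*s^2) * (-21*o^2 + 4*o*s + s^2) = 294*o^5*s + 294*o^5 - 161*o^4*s^2 - 161*o^4*s - 15*o^3*s^3 - 15*o^3*s^2 + 9*o^2*s^4 + 9*o^2*s^3 + o*s^5 + o*s^4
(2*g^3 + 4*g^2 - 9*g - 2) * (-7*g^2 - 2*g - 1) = -14*g^5 - 32*g^4 + 53*g^3 + 28*g^2 + 13*g + 2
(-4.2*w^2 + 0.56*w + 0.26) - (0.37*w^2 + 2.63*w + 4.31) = -4.57*w^2 - 2.07*w - 4.05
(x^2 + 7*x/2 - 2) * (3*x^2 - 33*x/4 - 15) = 3*x^4 + 9*x^3/4 - 399*x^2/8 - 36*x + 30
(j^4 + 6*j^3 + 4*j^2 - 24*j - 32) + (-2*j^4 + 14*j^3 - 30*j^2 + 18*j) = -j^4 + 20*j^3 - 26*j^2 - 6*j - 32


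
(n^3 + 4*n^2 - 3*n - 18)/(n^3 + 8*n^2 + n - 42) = (n + 3)/(n + 7)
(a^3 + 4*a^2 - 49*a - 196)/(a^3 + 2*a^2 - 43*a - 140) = (a + 7)/(a + 5)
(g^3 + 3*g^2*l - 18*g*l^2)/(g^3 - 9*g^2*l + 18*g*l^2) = (g + 6*l)/(g - 6*l)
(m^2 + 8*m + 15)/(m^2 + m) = (m^2 + 8*m + 15)/(m*(m + 1))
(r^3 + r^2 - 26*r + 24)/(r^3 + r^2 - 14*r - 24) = (r^2 + 5*r - 6)/(r^2 + 5*r + 6)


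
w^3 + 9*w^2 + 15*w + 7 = (w + 1)^2*(w + 7)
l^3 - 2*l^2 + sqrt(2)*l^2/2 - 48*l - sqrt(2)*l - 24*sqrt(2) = (l - 8)*(l + 6)*(l + sqrt(2)/2)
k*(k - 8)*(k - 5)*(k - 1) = k^4 - 14*k^3 + 53*k^2 - 40*k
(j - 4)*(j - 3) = j^2 - 7*j + 12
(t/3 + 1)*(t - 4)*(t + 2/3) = t^3/3 - t^2/9 - 38*t/9 - 8/3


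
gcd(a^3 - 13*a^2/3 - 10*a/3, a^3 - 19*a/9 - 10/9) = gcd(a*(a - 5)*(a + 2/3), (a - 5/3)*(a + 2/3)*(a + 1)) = a + 2/3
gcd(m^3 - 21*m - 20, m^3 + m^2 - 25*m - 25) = m^2 - 4*m - 5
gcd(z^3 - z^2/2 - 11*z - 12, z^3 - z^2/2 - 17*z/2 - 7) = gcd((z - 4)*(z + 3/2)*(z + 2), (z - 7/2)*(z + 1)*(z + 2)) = z + 2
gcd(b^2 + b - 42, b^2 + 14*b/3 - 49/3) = b + 7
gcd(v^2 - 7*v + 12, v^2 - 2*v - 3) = v - 3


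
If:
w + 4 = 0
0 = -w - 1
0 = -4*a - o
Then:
No Solution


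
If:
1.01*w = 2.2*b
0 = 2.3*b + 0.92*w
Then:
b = 0.00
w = 0.00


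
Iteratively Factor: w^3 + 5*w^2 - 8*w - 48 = (w + 4)*(w^2 + w - 12) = (w - 3)*(w + 4)*(w + 4)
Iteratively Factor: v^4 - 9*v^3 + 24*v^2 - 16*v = (v - 4)*(v^3 - 5*v^2 + 4*v) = (v - 4)^2*(v^2 - v) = (v - 4)^2*(v - 1)*(v)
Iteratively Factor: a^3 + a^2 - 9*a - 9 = (a + 3)*(a^2 - 2*a - 3) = (a + 1)*(a + 3)*(a - 3)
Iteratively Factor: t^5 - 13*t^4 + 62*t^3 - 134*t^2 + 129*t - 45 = (t - 3)*(t^4 - 10*t^3 + 32*t^2 - 38*t + 15) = (t - 3)*(t - 1)*(t^3 - 9*t^2 + 23*t - 15) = (t - 3)^2*(t - 1)*(t^2 - 6*t + 5) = (t - 5)*(t - 3)^2*(t - 1)*(t - 1)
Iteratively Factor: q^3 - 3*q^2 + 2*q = (q - 2)*(q^2 - q) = q*(q - 2)*(q - 1)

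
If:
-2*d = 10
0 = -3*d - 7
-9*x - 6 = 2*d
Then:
No Solution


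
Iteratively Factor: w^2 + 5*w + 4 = (w + 1)*(w + 4)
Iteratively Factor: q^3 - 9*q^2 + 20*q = (q - 4)*(q^2 - 5*q) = (q - 5)*(q - 4)*(q)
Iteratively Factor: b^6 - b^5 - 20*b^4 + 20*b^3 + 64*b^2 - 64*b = (b + 4)*(b^5 - 5*b^4 + 20*b^2 - 16*b) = (b - 1)*(b + 4)*(b^4 - 4*b^3 - 4*b^2 + 16*b) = b*(b - 1)*(b + 4)*(b^3 - 4*b^2 - 4*b + 16) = b*(b - 2)*(b - 1)*(b + 4)*(b^2 - 2*b - 8) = b*(b - 4)*(b - 2)*(b - 1)*(b + 4)*(b + 2)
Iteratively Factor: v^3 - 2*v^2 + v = (v - 1)*(v^2 - v) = v*(v - 1)*(v - 1)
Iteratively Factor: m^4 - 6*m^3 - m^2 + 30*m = (m - 5)*(m^3 - m^2 - 6*m) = m*(m - 5)*(m^2 - m - 6) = m*(m - 5)*(m - 3)*(m + 2)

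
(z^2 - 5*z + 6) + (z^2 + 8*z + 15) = 2*z^2 + 3*z + 21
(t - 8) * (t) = t^2 - 8*t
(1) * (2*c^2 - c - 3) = 2*c^2 - c - 3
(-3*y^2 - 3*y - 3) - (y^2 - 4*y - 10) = -4*y^2 + y + 7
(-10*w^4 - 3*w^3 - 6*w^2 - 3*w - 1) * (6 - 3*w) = 30*w^5 - 51*w^4 - 27*w^2 - 15*w - 6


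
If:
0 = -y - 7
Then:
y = -7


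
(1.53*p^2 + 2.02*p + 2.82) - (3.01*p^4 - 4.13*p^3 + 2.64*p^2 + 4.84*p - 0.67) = -3.01*p^4 + 4.13*p^3 - 1.11*p^2 - 2.82*p + 3.49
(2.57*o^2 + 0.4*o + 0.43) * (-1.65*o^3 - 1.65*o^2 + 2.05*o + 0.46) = -4.2405*o^5 - 4.9005*o^4 + 3.899*o^3 + 1.2927*o^2 + 1.0655*o + 0.1978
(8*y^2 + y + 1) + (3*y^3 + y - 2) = 3*y^3 + 8*y^2 + 2*y - 1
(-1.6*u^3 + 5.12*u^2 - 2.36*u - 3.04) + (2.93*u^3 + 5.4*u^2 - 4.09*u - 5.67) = 1.33*u^3 + 10.52*u^2 - 6.45*u - 8.71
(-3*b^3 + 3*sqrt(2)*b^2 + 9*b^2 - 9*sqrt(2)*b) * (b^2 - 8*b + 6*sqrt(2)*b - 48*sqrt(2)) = -3*b^5 - 15*sqrt(2)*b^4 + 33*b^4 - 36*b^3 + 165*sqrt(2)*b^3 - 360*sqrt(2)*b^2 - 396*b^2 + 864*b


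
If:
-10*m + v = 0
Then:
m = v/10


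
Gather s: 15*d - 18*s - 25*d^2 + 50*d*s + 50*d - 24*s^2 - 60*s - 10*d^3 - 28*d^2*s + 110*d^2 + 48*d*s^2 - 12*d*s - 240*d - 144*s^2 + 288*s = -10*d^3 + 85*d^2 - 175*d + s^2*(48*d - 168) + s*(-28*d^2 + 38*d + 210)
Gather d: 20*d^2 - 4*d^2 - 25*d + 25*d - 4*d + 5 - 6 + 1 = 16*d^2 - 4*d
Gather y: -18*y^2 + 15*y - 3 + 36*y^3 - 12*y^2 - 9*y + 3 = 36*y^3 - 30*y^2 + 6*y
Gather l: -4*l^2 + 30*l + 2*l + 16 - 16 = -4*l^2 + 32*l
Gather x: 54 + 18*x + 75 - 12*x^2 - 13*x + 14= -12*x^2 + 5*x + 143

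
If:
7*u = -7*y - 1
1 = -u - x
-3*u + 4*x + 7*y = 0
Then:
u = -5/14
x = -9/14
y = 3/14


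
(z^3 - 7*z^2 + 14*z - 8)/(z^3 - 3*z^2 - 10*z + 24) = (z - 1)/(z + 3)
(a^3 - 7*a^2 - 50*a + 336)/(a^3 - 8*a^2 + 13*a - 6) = (a^2 - a - 56)/(a^2 - 2*a + 1)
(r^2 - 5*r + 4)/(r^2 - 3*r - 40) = (-r^2 + 5*r - 4)/(-r^2 + 3*r + 40)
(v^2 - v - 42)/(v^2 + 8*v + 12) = (v - 7)/(v + 2)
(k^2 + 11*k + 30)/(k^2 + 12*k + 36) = (k + 5)/(k + 6)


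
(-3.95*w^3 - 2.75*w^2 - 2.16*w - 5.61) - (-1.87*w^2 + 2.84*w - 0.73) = -3.95*w^3 - 0.88*w^2 - 5.0*w - 4.88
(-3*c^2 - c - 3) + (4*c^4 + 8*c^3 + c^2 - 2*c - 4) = 4*c^4 + 8*c^3 - 2*c^2 - 3*c - 7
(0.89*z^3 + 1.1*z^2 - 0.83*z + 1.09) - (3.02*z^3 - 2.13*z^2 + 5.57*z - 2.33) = -2.13*z^3 + 3.23*z^2 - 6.4*z + 3.42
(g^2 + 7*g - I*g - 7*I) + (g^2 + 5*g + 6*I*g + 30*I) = 2*g^2 + 12*g + 5*I*g + 23*I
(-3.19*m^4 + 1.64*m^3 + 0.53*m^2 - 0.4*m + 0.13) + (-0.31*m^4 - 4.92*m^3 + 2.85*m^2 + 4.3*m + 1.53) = -3.5*m^4 - 3.28*m^3 + 3.38*m^2 + 3.9*m + 1.66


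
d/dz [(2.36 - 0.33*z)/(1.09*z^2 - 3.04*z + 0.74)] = (0.3597*z^2 - 5.1448*z + 6.9302)/(1.1881*z^4 - 6.6272*z^3 + 10.8548*z^2 - 4.4992*z + 0.5476)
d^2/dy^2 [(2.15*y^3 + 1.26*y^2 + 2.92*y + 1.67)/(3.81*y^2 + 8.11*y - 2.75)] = (-1.13686837721616e-13*y^4 + 334.781572*y^3 - 63.0410279999999*y^2 + 590.731032*y + 403.977764)/(55.306341*y^6 + 353.176713*y^5 + 632.017278*y^4 + 23.5765809999999*y^3 - 456.18045*y^2 + 183.995625*y - 20.796875)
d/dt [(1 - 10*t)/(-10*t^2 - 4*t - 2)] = (-25*t^2 + 5*t + 6)/(25*t^4 + 20*t^3 + 14*t^2 + 4*t + 1)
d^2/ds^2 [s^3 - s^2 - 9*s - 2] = 6*s - 2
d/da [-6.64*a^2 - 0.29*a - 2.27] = -13.28*a - 0.29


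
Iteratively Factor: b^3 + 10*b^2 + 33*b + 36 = (b + 3)*(b^2 + 7*b + 12) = (b + 3)*(b + 4)*(b + 3)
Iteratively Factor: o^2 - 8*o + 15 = (o - 3)*(o - 5)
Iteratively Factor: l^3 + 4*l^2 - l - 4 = (l + 4)*(l^2 - 1) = (l + 1)*(l + 4)*(l - 1)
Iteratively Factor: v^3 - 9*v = (v - 3)*(v^2 + 3*v) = v*(v - 3)*(v + 3)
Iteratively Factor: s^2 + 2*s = (s)*(s + 2)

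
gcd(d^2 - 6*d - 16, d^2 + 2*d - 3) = 1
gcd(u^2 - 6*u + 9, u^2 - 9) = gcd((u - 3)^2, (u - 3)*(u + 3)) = u - 3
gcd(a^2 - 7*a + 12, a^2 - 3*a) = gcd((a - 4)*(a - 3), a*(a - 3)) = a - 3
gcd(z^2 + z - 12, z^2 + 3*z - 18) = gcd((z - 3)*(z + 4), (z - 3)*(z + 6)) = z - 3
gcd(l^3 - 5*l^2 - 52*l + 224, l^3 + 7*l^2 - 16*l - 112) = l^2 + 3*l - 28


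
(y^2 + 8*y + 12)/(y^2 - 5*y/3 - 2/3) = 3*(y^2 + 8*y + 12)/(3*y^2 - 5*y - 2)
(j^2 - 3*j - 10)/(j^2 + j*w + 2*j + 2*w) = (j - 5)/(j + w)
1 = 1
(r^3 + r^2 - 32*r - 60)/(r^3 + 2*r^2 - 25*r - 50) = (r - 6)/(r - 5)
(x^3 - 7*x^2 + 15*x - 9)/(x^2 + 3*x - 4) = (x^2 - 6*x + 9)/(x + 4)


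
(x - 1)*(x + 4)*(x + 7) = x^3 + 10*x^2 + 17*x - 28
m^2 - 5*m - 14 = (m - 7)*(m + 2)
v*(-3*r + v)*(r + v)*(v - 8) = -3*r^2*v^2 + 24*r^2*v - 2*r*v^3 + 16*r*v^2 + v^4 - 8*v^3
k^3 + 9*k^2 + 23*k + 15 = (k + 1)*(k + 3)*(k + 5)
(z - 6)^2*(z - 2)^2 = z^4 - 16*z^3 + 88*z^2 - 192*z + 144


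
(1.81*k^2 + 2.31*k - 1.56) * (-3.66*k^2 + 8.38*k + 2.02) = -6.6246*k^4 + 6.7132*k^3 + 28.7236*k^2 - 8.4066*k - 3.1512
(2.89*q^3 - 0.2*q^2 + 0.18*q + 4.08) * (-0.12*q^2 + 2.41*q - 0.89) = -0.3468*q^5 + 6.9889*q^4 - 3.0757*q^3 + 0.1222*q^2 + 9.6726*q - 3.6312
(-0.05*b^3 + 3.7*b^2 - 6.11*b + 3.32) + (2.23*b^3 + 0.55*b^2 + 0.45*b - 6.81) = 2.18*b^3 + 4.25*b^2 - 5.66*b - 3.49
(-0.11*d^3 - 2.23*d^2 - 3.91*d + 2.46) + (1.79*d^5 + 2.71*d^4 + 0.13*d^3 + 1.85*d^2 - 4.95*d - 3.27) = 1.79*d^5 + 2.71*d^4 + 0.02*d^3 - 0.38*d^2 - 8.86*d - 0.81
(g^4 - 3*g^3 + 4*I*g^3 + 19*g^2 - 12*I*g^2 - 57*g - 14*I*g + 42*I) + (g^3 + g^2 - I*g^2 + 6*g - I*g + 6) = g^4 - 2*g^3 + 4*I*g^3 + 20*g^2 - 13*I*g^2 - 51*g - 15*I*g + 6 + 42*I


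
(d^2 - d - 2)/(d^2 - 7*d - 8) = (d - 2)/(d - 8)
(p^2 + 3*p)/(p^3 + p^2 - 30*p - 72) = p/(p^2 - 2*p - 24)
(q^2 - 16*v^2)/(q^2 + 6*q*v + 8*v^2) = (q - 4*v)/(q + 2*v)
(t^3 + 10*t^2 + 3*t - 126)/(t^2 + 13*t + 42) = t - 3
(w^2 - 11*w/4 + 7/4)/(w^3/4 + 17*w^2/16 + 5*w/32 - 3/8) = 8*(4*w^2 - 11*w + 7)/(8*w^3 + 34*w^2 + 5*w - 12)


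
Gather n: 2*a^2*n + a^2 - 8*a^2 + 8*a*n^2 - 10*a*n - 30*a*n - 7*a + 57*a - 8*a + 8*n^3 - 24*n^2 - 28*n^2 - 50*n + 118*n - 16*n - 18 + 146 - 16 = -7*a^2 + 42*a + 8*n^3 + n^2*(8*a - 52) + n*(2*a^2 - 40*a + 52) + 112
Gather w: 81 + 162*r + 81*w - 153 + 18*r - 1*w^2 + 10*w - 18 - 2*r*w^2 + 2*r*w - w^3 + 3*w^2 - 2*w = 180*r - w^3 + w^2*(2 - 2*r) + w*(2*r + 89) - 90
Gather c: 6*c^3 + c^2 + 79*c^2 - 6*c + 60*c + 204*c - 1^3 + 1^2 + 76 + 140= 6*c^3 + 80*c^2 + 258*c + 216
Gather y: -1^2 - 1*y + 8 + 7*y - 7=6*y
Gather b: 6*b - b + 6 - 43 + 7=5*b - 30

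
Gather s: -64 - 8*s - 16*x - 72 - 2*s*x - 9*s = s*(-2*x - 17) - 16*x - 136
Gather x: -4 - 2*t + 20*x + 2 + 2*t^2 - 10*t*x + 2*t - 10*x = 2*t^2 + x*(10 - 10*t) - 2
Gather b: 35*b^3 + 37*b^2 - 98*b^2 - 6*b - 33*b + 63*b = 35*b^3 - 61*b^2 + 24*b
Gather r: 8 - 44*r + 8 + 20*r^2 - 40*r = 20*r^2 - 84*r + 16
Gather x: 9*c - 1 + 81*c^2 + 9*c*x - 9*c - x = 81*c^2 + x*(9*c - 1) - 1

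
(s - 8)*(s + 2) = s^2 - 6*s - 16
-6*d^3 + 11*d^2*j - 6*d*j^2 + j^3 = (-3*d + j)*(-2*d + j)*(-d + j)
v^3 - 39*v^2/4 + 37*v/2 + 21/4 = (v - 7)*(v - 3)*(v + 1/4)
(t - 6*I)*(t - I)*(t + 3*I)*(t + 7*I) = t^4 + 3*I*t^3 + 43*t^2 + 87*I*t + 126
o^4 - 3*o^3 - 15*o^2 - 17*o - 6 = (o - 6)*(o + 1)^3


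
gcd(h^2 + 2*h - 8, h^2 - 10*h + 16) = h - 2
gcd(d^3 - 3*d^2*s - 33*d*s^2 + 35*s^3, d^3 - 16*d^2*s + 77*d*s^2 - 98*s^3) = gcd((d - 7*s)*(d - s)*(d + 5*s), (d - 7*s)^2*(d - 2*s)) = -d + 7*s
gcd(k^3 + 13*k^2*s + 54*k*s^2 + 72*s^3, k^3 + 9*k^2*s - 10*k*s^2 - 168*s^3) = k + 6*s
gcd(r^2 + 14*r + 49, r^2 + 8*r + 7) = r + 7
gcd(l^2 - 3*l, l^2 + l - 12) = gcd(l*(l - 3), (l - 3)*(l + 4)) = l - 3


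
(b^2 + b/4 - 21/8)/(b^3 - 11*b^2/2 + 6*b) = (b + 7/4)/(b*(b - 4))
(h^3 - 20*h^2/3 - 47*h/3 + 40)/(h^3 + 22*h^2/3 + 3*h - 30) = (h - 8)/(h + 6)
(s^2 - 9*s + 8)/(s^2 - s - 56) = (s - 1)/(s + 7)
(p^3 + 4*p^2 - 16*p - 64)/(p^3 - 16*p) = (p + 4)/p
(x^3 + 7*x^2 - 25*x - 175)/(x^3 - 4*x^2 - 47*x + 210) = (x + 5)/(x - 6)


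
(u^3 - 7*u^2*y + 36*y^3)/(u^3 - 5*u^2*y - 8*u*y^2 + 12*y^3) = (-u + 3*y)/(-u + y)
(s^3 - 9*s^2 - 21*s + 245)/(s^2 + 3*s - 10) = (s^2 - 14*s + 49)/(s - 2)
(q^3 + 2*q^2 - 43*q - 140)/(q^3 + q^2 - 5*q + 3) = (q^3 + 2*q^2 - 43*q - 140)/(q^3 + q^2 - 5*q + 3)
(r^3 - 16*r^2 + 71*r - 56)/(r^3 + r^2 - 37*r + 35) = (r^2 - 15*r + 56)/(r^2 + 2*r - 35)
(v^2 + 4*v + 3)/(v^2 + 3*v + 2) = (v + 3)/(v + 2)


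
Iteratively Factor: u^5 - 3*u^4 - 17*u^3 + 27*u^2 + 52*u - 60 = (u + 2)*(u^4 - 5*u^3 - 7*u^2 + 41*u - 30) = (u - 1)*(u + 2)*(u^3 - 4*u^2 - 11*u + 30) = (u - 1)*(u + 2)*(u + 3)*(u^2 - 7*u + 10) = (u - 5)*(u - 1)*(u + 2)*(u + 3)*(u - 2)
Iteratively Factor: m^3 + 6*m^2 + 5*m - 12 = (m + 4)*(m^2 + 2*m - 3) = (m + 3)*(m + 4)*(m - 1)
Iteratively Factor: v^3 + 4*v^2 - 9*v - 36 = (v + 4)*(v^2 - 9) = (v + 3)*(v + 4)*(v - 3)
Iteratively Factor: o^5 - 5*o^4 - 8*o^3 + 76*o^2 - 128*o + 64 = (o - 4)*(o^4 - o^3 - 12*o^2 + 28*o - 16) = (o - 4)*(o + 4)*(o^3 - 5*o^2 + 8*o - 4) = (o - 4)*(o - 2)*(o + 4)*(o^2 - 3*o + 2) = (o - 4)*(o - 2)^2*(o + 4)*(o - 1)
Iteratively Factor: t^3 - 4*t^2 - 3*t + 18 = (t + 2)*(t^2 - 6*t + 9) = (t - 3)*(t + 2)*(t - 3)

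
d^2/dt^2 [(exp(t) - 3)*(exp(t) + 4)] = (4*exp(t) + 1)*exp(t)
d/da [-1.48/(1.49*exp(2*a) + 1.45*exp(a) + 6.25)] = (4.4104*exp(a) + 2.146)*exp(a)/(1.49*exp(2*a) + 1.45*exp(a) + 6.25)^2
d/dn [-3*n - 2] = -3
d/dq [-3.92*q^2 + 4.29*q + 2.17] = 4.29 - 7.84*q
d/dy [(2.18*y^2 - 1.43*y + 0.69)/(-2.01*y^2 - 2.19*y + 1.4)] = (-7.6485*y^2 + 8.8778*y - 0.4909)/(4.0401*y^4 + 8.8038*y^3 - 0.831899999999999*y^2 - 6.132*y + 1.96)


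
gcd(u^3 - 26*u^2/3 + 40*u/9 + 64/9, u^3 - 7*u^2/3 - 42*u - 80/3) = u^2 - 22*u/3 - 16/3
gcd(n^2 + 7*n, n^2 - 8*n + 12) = 1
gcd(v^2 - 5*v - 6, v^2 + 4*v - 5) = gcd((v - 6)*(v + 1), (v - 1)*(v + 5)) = 1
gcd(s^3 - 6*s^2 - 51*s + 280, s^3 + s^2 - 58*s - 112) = s^2 - s - 56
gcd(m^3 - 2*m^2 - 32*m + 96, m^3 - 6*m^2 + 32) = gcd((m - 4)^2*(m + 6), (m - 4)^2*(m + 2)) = m^2 - 8*m + 16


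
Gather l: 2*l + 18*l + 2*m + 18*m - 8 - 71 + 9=20*l + 20*m - 70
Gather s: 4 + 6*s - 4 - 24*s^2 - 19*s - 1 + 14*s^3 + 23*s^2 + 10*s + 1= 14*s^3 - s^2 - 3*s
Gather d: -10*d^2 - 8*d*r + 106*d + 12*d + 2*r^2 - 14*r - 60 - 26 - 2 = -10*d^2 + d*(118 - 8*r) + 2*r^2 - 14*r - 88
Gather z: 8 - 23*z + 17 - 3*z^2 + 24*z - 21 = -3*z^2 + z + 4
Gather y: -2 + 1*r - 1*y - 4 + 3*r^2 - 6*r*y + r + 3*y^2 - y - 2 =3*r^2 + 2*r + 3*y^2 + y*(-6*r - 2) - 8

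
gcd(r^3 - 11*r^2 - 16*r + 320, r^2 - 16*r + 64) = r^2 - 16*r + 64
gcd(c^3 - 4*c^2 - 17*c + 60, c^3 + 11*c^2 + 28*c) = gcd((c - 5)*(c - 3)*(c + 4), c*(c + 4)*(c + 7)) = c + 4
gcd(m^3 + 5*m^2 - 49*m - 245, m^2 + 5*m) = m + 5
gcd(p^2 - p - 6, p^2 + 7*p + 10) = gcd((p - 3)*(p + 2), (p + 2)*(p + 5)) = p + 2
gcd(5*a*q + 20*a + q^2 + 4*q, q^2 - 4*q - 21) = 1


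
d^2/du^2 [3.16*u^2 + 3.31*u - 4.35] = 6.32000000000000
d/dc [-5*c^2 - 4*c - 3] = -10*c - 4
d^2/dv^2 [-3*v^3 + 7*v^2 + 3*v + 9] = 14 - 18*v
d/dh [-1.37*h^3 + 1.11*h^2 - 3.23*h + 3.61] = -4.11*h^2 + 2.22*h - 3.23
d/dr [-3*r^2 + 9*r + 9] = 9 - 6*r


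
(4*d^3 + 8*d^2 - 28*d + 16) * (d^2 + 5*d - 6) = 4*d^5 + 28*d^4 - 12*d^3 - 172*d^2 + 248*d - 96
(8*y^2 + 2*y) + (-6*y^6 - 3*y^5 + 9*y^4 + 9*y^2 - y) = -6*y^6 - 3*y^5 + 9*y^4 + 17*y^2 + y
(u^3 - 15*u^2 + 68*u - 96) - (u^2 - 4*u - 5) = u^3 - 16*u^2 + 72*u - 91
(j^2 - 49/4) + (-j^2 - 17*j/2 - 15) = -17*j/2 - 109/4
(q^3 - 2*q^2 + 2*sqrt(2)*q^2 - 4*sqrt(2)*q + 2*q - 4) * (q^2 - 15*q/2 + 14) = q^5 - 19*q^4/2 + 2*sqrt(2)*q^4 - 19*sqrt(2)*q^3 + 31*q^3 - 47*q^2 + 58*sqrt(2)*q^2 - 56*sqrt(2)*q + 58*q - 56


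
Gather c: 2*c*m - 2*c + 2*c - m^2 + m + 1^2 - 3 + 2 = 2*c*m - m^2 + m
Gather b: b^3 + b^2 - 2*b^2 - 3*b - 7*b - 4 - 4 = b^3 - b^2 - 10*b - 8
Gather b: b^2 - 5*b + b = b^2 - 4*b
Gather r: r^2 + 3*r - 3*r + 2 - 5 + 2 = r^2 - 1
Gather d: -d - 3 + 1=-d - 2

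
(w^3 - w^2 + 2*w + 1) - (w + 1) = w^3 - w^2 + w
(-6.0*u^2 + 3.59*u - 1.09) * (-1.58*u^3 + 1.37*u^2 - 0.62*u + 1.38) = 9.48*u^5 - 13.8922*u^4 + 10.3605*u^3 - 11.9991*u^2 + 5.63*u - 1.5042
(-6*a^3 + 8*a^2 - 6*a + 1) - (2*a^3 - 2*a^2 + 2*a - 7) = -8*a^3 + 10*a^2 - 8*a + 8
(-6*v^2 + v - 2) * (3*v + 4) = -18*v^3 - 21*v^2 - 2*v - 8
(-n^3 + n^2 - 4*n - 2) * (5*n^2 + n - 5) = -5*n^5 + 4*n^4 - 14*n^3 - 19*n^2 + 18*n + 10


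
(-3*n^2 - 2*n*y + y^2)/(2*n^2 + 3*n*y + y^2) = (-3*n + y)/(2*n + y)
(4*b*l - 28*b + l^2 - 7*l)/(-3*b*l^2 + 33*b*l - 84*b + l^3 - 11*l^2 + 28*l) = (-4*b - l)/(3*b*l - 12*b - l^2 + 4*l)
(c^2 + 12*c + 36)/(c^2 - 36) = (c + 6)/(c - 6)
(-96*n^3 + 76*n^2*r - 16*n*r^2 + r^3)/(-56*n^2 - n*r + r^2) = (12*n^2 - 8*n*r + r^2)/(7*n + r)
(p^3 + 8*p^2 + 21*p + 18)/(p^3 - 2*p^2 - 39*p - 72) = (p + 2)/(p - 8)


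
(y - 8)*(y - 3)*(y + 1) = y^3 - 10*y^2 + 13*y + 24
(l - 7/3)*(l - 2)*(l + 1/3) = l^3 - 4*l^2 + 29*l/9 + 14/9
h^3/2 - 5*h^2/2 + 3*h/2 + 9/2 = (h/2 + 1/2)*(h - 3)^2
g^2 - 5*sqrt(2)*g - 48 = (g - 8*sqrt(2))*(g + 3*sqrt(2))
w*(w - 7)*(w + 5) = w^3 - 2*w^2 - 35*w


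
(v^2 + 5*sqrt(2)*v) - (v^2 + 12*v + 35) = -12*v + 5*sqrt(2)*v - 35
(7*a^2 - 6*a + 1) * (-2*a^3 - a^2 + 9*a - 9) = -14*a^5 + 5*a^4 + 67*a^3 - 118*a^2 + 63*a - 9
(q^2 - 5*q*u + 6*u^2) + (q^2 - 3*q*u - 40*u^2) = 2*q^2 - 8*q*u - 34*u^2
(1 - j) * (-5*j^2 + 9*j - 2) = 5*j^3 - 14*j^2 + 11*j - 2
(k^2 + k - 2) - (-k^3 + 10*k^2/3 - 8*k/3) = k^3 - 7*k^2/3 + 11*k/3 - 2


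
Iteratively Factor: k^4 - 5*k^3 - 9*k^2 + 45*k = (k)*(k^3 - 5*k^2 - 9*k + 45) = k*(k + 3)*(k^2 - 8*k + 15) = k*(k - 3)*(k + 3)*(k - 5)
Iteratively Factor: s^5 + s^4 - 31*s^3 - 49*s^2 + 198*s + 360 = (s - 3)*(s^4 + 4*s^3 - 19*s^2 - 106*s - 120) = (s - 3)*(s + 3)*(s^3 + s^2 - 22*s - 40) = (s - 5)*(s - 3)*(s + 3)*(s^2 + 6*s + 8) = (s - 5)*(s - 3)*(s + 3)*(s + 4)*(s + 2)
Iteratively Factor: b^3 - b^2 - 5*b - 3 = (b + 1)*(b^2 - 2*b - 3) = (b + 1)^2*(b - 3)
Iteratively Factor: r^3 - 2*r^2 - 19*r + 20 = (r + 4)*(r^2 - 6*r + 5) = (r - 5)*(r + 4)*(r - 1)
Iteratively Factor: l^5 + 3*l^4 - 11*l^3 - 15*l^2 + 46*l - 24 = (l + 3)*(l^4 - 11*l^2 + 18*l - 8) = (l - 1)*(l + 3)*(l^3 + l^2 - 10*l + 8) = (l - 1)*(l + 3)*(l + 4)*(l^2 - 3*l + 2) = (l - 2)*(l - 1)*(l + 3)*(l + 4)*(l - 1)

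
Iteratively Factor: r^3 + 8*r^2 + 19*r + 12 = (r + 3)*(r^2 + 5*r + 4) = (r + 1)*(r + 3)*(r + 4)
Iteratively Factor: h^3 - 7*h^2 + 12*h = (h - 4)*(h^2 - 3*h) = (h - 4)*(h - 3)*(h)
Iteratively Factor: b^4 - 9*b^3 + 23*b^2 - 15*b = (b)*(b^3 - 9*b^2 + 23*b - 15) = b*(b - 3)*(b^2 - 6*b + 5) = b*(b - 5)*(b - 3)*(b - 1)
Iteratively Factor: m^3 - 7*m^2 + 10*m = (m - 5)*(m^2 - 2*m) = (m - 5)*(m - 2)*(m)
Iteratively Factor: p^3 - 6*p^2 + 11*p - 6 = (p - 3)*(p^2 - 3*p + 2) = (p - 3)*(p - 1)*(p - 2)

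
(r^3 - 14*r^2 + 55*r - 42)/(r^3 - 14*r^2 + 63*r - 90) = (r^2 - 8*r + 7)/(r^2 - 8*r + 15)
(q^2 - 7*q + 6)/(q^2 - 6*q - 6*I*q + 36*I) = (q - 1)/(q - 6*I)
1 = 1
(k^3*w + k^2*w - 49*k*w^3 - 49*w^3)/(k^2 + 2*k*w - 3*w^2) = w*(k^3 + k^2 - 49*k*w^2 - 49*w^2)/(k^2 + 2*k*w - 3*w^2)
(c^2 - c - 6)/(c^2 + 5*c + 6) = (c - 3)/(c + 3)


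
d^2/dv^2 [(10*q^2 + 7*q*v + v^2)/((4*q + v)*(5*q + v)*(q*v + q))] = 2*(32*q^3 + 24*q^2*v - 8*q^2 + 6*q*v^2 - 6*q*v - 2*q + v^3)/(q*(64*q^3*v^3 + 192*q^3*v^2 + 192*q^3*v + 64*q^3 + 48*q^2*v^4 + 144*q^2*v^3 + 144*q^2*v^2 + 48*q^2*v + 12*q*v^5 + 36*q*v^4 + 36*q*v^3 + 12*q*v^2 + v^6 + 3*v^5 + 3*v^4 + v^3))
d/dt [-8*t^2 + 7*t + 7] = 7 - 16*t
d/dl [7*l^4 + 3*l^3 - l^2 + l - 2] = 28*l^3 + 9*l^2 - 2*l + 1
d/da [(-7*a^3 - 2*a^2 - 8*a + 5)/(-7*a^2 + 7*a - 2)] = (49*a^4 - 98*a^3 - 28*a^2 + 78*a - 19)/(49*a^4 - 98*a^3 + 77*a^2 - 28*a + 4)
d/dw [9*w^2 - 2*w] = 18*w - 2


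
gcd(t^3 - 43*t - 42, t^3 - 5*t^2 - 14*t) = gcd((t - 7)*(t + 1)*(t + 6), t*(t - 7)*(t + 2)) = t - 7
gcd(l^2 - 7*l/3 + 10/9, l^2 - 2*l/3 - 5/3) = l - 5/3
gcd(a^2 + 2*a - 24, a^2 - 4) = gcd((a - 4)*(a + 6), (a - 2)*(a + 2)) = 1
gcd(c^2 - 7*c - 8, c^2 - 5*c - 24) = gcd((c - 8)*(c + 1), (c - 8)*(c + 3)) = c - 8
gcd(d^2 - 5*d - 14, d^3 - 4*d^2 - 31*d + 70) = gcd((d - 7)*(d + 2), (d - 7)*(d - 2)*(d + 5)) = d - 7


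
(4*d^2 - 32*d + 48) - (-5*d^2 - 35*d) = 9*d^2 + 3*d + 48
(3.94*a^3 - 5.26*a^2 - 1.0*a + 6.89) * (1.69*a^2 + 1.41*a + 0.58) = 6.6586*a^5 - 3.334*a^4 - 6.8214*a^3 + 7.1833*a^2 + 9.1349*a + 3.9962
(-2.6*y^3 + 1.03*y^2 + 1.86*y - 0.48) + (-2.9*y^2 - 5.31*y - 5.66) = -2.6*y^3 - 1.87*y^2 - 3.45*y - 6.14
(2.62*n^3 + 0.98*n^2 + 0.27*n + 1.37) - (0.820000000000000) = 2.62*n^3 + 0.98*n^2 + 0.27*n + 0.55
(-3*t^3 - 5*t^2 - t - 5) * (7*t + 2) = -21*t^4 - 41*t^3 - 17*t^2 - 37*t - 10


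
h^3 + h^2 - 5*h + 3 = (h - 1)^2*(h + 3)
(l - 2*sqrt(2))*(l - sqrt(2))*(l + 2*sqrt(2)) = l^3 - sqrt(2)*l^2 - 8*l + 8*sqrt(2)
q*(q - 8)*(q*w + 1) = q^3*w - 8*q^2*w + q^2 - 8*q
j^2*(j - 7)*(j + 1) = j^4 - 6*j^3 - 7*j^2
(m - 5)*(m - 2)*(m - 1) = m^3 - 8*m^2 + 17*m - 10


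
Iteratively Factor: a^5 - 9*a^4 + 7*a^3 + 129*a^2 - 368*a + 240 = (a - 3)*(a^4 - 6*a^3 - 11*a^2 + 96*a - 80) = (a - 3)*(a + 4)*(a^3 - 10*a^2 + 29*a - 20) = (a - 3)*(a - 1)*(a + 4)*(a^2 - 9*a + 20) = (a - 4)*(a - 3)*(a - 1)*(a + 4)*(a - 5)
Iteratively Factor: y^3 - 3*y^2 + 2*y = (y - 2)*(y^2 - y) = (y - 2)*(y - 1)*(y)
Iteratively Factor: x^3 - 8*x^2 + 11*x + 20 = (x - 5)*(x^2 - 3*x - 4) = (x - 5)*(x + 1)*(x - 4)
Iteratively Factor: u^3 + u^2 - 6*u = (u)*(u^2 + u - 6) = u*(u + 3)*(u - 2)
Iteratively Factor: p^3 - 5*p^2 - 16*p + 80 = (p - 4)*(p^2 - p - 20) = (p - 4)*(p + 4)*(p - 5)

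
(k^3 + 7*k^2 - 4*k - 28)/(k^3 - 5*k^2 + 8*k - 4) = (k^2 + 9*k + 14)/(k^2 - 3*k + 2)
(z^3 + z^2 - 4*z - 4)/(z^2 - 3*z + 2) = (z^2 + 3*z + 2)/(z - 1)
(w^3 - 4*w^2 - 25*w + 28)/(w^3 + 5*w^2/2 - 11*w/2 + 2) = 2*(w - 7)/(2*w - 1)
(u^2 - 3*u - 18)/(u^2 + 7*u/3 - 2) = 3*(u - 6)/(3*u - 2)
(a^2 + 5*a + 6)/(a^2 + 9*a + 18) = (a + 2)/(a + 6)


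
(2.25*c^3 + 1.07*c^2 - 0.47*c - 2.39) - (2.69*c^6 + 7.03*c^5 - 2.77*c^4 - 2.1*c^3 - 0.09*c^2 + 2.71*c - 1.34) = -2.69*c^6 - 7.03*c^5 + 2.77*c^4 + 4.35*c^3 + 1.16*c^2 - 3.18*c - 1.05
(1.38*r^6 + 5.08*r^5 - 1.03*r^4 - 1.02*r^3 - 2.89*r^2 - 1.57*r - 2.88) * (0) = 0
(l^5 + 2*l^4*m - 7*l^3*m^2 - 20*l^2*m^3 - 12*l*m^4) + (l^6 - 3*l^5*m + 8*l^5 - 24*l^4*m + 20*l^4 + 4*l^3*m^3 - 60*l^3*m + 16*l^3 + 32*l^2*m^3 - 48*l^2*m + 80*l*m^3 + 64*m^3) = l^6 - 3*l^5*m + 9*l^5 - 22*l^4*m + 20*l^4 + 4*l^3*m^3 - 7*l^3*m^2 - 60*l^3*m + 16*l^3 + 12*l^2*m^3 - 48*l^2*m - 12*l*m^4 + 80*l*m^3 + 64*m^3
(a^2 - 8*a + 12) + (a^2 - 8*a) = 2*a^2 - 16*a + 12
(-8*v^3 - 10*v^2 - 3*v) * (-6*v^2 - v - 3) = 48*v^5 + 68*v^4 + 52*v^3 + 33*v^2 + 9*v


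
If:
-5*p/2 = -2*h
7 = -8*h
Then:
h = -7/8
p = -7/10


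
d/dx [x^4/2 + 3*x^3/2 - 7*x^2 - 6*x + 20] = 2*x^3 + 9*x^2/2 - 14*x - 6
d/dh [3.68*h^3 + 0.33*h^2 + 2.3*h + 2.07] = 11.04*h^2 + 0.66*h + 2.3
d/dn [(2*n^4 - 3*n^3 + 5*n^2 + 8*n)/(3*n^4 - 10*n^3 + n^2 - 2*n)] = (-11*n^4 - 26*n^3 - 37*n^2 + 172*n - 18)/(9*n^6 - 60*n^5 + 106*n^4 - 32*n^3 + 41*n^2 - 4*n + 4)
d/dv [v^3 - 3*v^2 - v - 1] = 3*v^2 - 6*v - 1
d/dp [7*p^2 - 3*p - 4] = 14*p - 3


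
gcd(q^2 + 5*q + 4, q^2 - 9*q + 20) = 1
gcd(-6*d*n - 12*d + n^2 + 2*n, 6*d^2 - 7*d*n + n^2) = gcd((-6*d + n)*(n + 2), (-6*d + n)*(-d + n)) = 6*d - n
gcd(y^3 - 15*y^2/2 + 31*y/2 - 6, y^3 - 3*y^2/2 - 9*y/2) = y - 3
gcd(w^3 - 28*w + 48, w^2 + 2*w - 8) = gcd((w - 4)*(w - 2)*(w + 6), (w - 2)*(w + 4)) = w - 2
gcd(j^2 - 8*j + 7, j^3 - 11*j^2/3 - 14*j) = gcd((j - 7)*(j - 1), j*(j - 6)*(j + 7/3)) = 1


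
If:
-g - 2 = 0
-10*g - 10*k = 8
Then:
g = -2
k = 6/5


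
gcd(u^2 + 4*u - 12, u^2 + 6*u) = u + 6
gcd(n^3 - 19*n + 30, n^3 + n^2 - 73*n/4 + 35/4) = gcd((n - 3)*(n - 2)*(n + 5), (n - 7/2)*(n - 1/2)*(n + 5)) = n + 5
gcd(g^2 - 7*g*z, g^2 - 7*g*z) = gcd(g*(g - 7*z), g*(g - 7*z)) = -g^2 + 7*g*z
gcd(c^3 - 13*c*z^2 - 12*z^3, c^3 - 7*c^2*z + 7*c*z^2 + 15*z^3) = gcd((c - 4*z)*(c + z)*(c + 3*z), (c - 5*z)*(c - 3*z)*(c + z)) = c + z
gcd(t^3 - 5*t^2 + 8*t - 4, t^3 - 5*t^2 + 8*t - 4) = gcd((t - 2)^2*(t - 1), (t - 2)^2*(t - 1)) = t^3 - 5*t^2 + 8*t - 4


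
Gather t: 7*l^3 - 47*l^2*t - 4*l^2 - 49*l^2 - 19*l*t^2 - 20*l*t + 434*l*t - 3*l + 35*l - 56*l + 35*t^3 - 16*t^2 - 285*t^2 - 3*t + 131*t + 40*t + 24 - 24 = 7*l^3 - 53*l^2 - 24*l + 35*t^3 + t^2*(-19*l - 301) + t*(-47*l^2 + 414*l + 168)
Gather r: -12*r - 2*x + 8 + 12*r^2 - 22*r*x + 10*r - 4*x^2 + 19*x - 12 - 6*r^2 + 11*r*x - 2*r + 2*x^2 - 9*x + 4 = 6*r^2 + r*(-11*x - 4) - 2*x^2 + 8*x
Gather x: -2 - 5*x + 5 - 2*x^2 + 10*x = -2*x^2 + 5*x + 3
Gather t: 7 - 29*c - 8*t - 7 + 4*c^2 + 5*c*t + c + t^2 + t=4*c^2 - 28*c + t^2 + t*(5*c - 7)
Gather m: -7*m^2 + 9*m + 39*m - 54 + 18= -7*m^2 + 48*m - 36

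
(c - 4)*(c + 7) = c^2 + 3*c - 28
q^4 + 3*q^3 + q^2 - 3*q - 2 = (q - 1)*(q + 1)^2*(q + 2)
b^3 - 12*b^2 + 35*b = b*(b - 7)*(b - 5)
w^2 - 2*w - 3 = (w - 3)*(w + 1)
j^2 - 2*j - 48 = (j - 8)*(j + 6)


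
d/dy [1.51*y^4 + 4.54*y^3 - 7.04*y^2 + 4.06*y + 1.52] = 6.04*y^3 + 13.62*y^2 - 14.08*y + 4.06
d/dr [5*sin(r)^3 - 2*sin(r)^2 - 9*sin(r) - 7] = (15*sin(r)^2 - 4*sin(r) - 9)*cos(r)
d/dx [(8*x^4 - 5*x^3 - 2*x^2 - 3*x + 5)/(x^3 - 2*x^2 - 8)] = (8*x^6 - 32*x^5 + 12*x^4 - 250*x^3 + 99*x^2 + 52*x + 24)/(x^6 - 4*x^5 + 4*x^4 - 16*x^3 + 32*x^2 + 64)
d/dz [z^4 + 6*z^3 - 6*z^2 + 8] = 2*z*(2*z^2 + 9*z - 6)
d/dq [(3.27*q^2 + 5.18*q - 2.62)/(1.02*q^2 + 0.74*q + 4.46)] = (-2.8638*q^2 + 34.5132*q + 25.0416)/(1.0404*q^4 + 1.5096*q^3 + 9.646*q^2 + 6.6008*q + 19.8916)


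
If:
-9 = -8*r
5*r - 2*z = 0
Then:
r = 9/8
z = 45/16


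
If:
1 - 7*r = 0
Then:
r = 1/7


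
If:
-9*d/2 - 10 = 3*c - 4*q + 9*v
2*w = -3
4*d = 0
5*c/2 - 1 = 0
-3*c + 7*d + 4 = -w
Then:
No Solution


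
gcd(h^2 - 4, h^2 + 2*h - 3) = 1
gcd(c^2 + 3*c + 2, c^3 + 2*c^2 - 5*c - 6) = c + 1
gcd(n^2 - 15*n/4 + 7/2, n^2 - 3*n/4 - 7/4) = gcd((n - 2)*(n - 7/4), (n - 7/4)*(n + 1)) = n - 7/4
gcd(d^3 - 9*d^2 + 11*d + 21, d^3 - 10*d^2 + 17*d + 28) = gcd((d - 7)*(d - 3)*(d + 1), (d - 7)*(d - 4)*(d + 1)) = d^2 - 6*d - 7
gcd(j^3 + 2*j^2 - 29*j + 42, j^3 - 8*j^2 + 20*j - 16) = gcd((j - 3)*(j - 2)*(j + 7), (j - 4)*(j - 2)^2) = j - 2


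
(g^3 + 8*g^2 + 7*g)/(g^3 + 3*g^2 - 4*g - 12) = g*(g^2 + 8*g + 7)/(g^3 + 3*g^2 - 4*g - 12)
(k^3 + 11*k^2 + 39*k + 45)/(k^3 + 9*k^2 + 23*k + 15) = (k + 3)/(k + 1)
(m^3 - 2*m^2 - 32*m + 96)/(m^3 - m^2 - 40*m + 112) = (m + 6)/(m + 7)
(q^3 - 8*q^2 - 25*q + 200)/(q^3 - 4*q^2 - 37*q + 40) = (q - 5)/(q - 1)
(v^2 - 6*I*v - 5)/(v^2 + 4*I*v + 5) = (v - 5*I)/(v + 5*I)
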